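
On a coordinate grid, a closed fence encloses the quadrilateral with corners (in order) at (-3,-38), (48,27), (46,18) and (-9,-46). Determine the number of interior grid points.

191

Using the shoelace formula, 2A = |((-3)·27 − 48·(-38)) + (48·18 − 46·27) + (46·(-46) − (-9)·18) + ((-9)·(-38) − (-3)·(-46))| = 385, so the area is 192.5.
The number of boundary lattice points is Σ gcd(|Δx|,|Δy|) = gcd(51,65) + gcd(2,9) + gcd(55,64) + gcd(6,8) = 1+1+1+2 = 5.
Pick's theorem gives I = A − B/2 + 1 = 192.5 − 5/2 + 1 = 191.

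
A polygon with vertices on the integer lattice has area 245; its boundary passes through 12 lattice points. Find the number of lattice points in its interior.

240

From Pick's theorem, I = A − B/2 + 1 = 245 − 12/2 + 1 = 240.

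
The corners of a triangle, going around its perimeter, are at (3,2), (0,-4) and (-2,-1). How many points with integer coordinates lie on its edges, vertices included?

5

Summing gcd(|Δx|,|Δy|) over the edges gives the boundary count: gcd(3,6) + gcd(2,3) + gcd(5,3) = 3+1+1 = 5.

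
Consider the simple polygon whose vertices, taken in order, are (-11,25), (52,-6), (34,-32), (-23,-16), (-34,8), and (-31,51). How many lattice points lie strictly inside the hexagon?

Using the shoelace formula, 2A = |[(-11)·(-6) − 52·25] + [52·(-32) − 34·(-6)] + [34·(-16) − (-23)·(-32)] + [(-23)·8 − (-34)·(-16)] + [(-34)·51 − (-31)·8] + [(-31)·25 − (-11)·51]| = 6402, so the area is 3201.
Summing gcd(|Δx|,|Δy|) over the edges gives the boundary count: gcd(63,31) + gcd(18,26) + gcd(57,16) + gcd(11,24) + gcd(3,43) + gcd(20,26) = 1+2+1+1+1+2 = 8.
By Pick's theorem A = I + B/2 − 1, so I = 3201 − 8/2 + 1 = 3198.

3198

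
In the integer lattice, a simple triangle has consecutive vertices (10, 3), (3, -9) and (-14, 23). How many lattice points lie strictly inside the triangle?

212

By the shoelace formula, twice the signed area is |[10·(-9) − 3·3] + [3·23 − (-14)·(-9)] + [(-14)·3 − 10·23]| = 428, so the area is 214.
Summing gcd(|Δx|,|Δy|) over the edges gives the boundary count: gcd(7,12) + gcd(17,32) + gcd(24,20) = 1+1+4 = 6.
By Pick's theorem A = I + B/2 − 1, so I = 214 − 6/2 + 1 = 212.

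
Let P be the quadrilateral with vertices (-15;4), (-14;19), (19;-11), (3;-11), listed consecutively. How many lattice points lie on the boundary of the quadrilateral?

Along each edge there are gcd(|Δx|,|Δy|)+1 lattice points, so counting each shared vertex once the boundary has gcd(1,15) + gcd(33,30) + gcd(16,0) + gcd(18,15) = 1+3+16+3 = 23.

23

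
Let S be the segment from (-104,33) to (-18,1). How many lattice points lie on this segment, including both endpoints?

3

The number of lattice points on a segment between lattice points is gcd(|Δx|,|Δy|) + 1 = gcd(86,32) + 1 = 2 + 1 = 3.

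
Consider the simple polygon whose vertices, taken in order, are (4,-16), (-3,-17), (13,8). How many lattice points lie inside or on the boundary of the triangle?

83

Using the shoelace formula, 2A = |[4·(-17) − (-3)·(-16)] + [(-3)·8 − 13·(-17)] + [13·(-16) − 4·8]| = 159, so the area is 79.5.
Summing gcd(|Δx|,|Δy|) over the edges gives the boundary count: gcd(7,1) + gcd(16,25) + gcd(9,24) = 1+1+3 = 5.
Pick's theorem gives I = A − B/2 + 1 = 79.5 − 5/2 + 1 = 78, so the closed region contains I + B = 78 + 5 = 83 lattice points.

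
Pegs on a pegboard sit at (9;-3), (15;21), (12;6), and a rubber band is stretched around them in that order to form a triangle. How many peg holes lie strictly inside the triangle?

4

By the shoelace formula, twice the signed area is |[9·21 − 15·(-3)] + [15·6 − 12·21] + [12·(-3) − 9·6]| = 18, so the area is 9.
Along each edge there are gcd(|Δx|,|Δy|)+1 lattice points, so counting each shared vertex once the boundary has gcd(6,24) + gcd(3,15) + gcd(3,9) = 6+3+3 = 12.
Pick's theorem gives I = A − B/2 + 1 = 9 − 12/2 + 1 = 4.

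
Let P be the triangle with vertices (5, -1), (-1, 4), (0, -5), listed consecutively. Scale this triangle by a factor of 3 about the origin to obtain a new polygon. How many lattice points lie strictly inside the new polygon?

The shoelace formula gives twice the area as |[5·4 − (-1)·(-1)] + [(-1)·(-5) − 0·4] + [0·(-1) − 5·(-5)]| = 49, so the area is 49/2.
Along each edge there are gcd(|Δx|,|Δy|)+1 lattice points, so counting each shared vertex once the boundary has gcd(6,5) + gcd(1,9) + gcd(5,4) = 1+1+1 = 3.
Scaling by 3 multiplies the area by 3² = 9 (so the new area is 220.5) and multiplies the boundary lattice-point count by 3, giving 9.
By Pick's theorem, the interior count of the dilated polygon is 220.5 − 9/2 + 1 = 217.

217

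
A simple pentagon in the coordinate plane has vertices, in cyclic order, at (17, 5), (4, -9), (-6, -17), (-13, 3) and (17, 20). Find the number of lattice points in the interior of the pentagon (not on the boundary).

541

By the shoelace formula, twice the signed area is |(17·(-9) − 4·5) + (4·(-17) − (-6)·(-9)) + ((-6)·3 − (-13)·(-17)) + ((-13)·20 − 17·3) + (17·5 − 17·20)| = 1100, so the area is 550.
Summing gcd(|Δx|,|Δy|) over the edges gives the boundary count: gcd(13,14) + gcd(10,8) + gcd(7,20) + gcd(30,17) + gcd(0,15) = 1+2+1+1+15 = 20.
Pick's theorem gives I = A − B/2 + 1 = 550 − 20/2 + 1 = 541.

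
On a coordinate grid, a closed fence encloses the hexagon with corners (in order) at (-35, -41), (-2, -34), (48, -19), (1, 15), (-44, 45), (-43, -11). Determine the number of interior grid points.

3998

Using the shoelace formula, 2A = |[(-35)·(-34) − (-2)·(-41)] + [(-2)·(-19) − 48·(-34)] + [48·15 − 1·(-19)] + [1·45 − (-44)·15] + [(-44)·(-11) − (-43)·45] + [(-43)·(-41) − (-35)·(-11)]| = 8019, so the area is 8019/2.
Summing gcd(|Δx|,|Δy|) over the edges gives the boundary count: gcd(33,7) + gcd(50,15) + gcd(47,34) + gcd(45,30) + gcd(1,56) + gcd(8,30) = 1+5+1+15+1+2 = 25.
By Pick's theorem A = I + B/2 − 1, so I = 8019/2 − 25/2 + 1 = 3998.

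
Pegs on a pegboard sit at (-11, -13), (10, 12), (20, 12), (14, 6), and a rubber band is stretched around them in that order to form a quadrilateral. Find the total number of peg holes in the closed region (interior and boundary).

153

Using the shoelace formula, 2A = |((-11)·12 − 10·(-13)) + (10·12 − 20·12) + (20·6 − 14·12) + (14·(-13) − (-11)·6)| = 286, so the area is 143.
Summing gcd(|Δx|,|Δy|) over the edges gives the boundary count: gcd(21,25) + gcd(10,0) + gcd(6,6) + gcd(25,19) = 1+10+6+1 = 18.
Pick's theorem gives I = A − B/2 + 1 = 143 − 18/2 + 1 = 135, so the closed region contains I + B = 135 + 18 = 153 lattice points.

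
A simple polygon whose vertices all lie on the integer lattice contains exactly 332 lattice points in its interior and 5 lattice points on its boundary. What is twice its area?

By Pick's theorem, A = I + B/2 − 1 = 332 + 5/2 − 1 = 667/2.
Hence 2A = 667.

667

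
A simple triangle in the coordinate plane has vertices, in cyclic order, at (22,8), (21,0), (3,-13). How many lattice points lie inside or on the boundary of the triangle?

68

Using the shoelace formula, 2A = |(22·0 − 21·8) + (21·(-13) − 3·0) + (3·8 − 22·(-13))| = 131, so the area is 65.5.
Along each edge there are gcd(|Δx|,|Δy|)+1 lattice points, so counting each shared vertex once the boundary has gcd(1,8) + gcd(18,13) + gcd(19,21) = 1+1+1 = 3.
Pick's theorem gives I = A − B/2 + 1 = 65.5 − 3/2 + 1 = 65, so the closed region contains I + B = 65 + 3 = 68 lattice points.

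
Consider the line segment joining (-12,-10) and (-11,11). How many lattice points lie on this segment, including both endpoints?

The number of lattice points on a segment between lattice points is gcd(|Δx|,|Δy|) + 1 = gcd(1,21) + 1 = 1 + 1 = 2.

2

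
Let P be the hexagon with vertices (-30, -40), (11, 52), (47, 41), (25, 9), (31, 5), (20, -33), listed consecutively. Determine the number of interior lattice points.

3388

Using the shoelace formula, 2A = |((-30)·52 − 11·(-40)) + (11·41 − 47·52) + (47·9 − 25·41) + (25·5 − 31·9) + (31·(-33) − 20·5) + (20·(-40) − (-30)·(-33))| = 6782, so the area is 3391.
Along each edge there are gcd(|Δx|,|Δy|)+1 lattice points, so counting each shared vertex once the boundary has gcd(41,92) + gcd(36,11) + gcd(22,32) + gcd(6,4) + gcd(11,38) + gcd(50,7) = 1+1+2+2+1+1 = 8.
By Pick's theorem A = I + B/2 − 1, so I = 3391 − 8/2 + 1 = 3388.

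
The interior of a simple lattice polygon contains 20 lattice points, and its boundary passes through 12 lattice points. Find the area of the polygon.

25

Pick's theorem states A = I + B/2 − 1, so A = 20 + 12/2 − 1 = 25.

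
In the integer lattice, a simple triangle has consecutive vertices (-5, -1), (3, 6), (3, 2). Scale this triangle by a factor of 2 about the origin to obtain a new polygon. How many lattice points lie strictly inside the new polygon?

59

By the shoelace formula, twice the signed area is |((-5)·6 − 3·(-1)) + (3·2 − 3·6) + (3·(-1) − (-5)·2)| = 32, so the area is 16.
The number of boundary lattice points is Σ gcd(|Δx|,|Δy|) = gcd(8,7) + gcd(0,4) + gcd(8,3) = 1+4+1 = 6.
Scaling by 2 multiplies the area by 2² = 4 (so the new area is 64) and multiplies the boundary lattice-point count by 2, giving 12.
By Pick's theorem, the interior count of the dilated polygon is 64 − 12/2 + 1 = 59.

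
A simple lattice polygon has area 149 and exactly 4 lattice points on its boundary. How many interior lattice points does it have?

148

Pick's theorem A = I + B/2 − 1 rearranges to I = A − B/2 + 1 = 149 − 4/2 + 1 = 148.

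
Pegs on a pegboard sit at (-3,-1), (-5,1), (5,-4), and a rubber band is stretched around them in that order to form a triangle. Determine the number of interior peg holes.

By the shoelace formula, twice the signed area is |((-3)·1 − (-5)·(-1)) + ((-5)·(-4) − 5·1) + (5·(-1) − (-3)·(-4))| = 10, so the area is 5.
Along each edge there are gcd(|Δx|,|Δy|)+1 lattice points, so counting each shared vertex once the boundary has gcd(2,2) + gcd(10,5) + gcd(8,3) = 2+5+1 = 8.
By Pick's theorem A = I + B/2 − 1, so I = 5 − 8/2 + 1 = 2.

2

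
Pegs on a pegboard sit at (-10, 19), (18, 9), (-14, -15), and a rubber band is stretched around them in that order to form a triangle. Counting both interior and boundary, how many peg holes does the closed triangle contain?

The shoelace formula gives twice the area as |[(-10)·9 − 18·19] + [18·(-15) − (-14)·9] + [(-14)·19 − (-10)·(-15)]| = 992, so the area is 496.
Summing gcd(|Δx|,|Δy|) over the edges gives the boundary count: gcd(28,10) + gcd(32,24) + gcd(4,34) = 2+8+2 = 12.
Pick's theorem gives I = A − B/2 + 1 = 496 − 12/2 + 1 = 491, so the closed region contains I + B = 491 + 12 = 503 lattice points.

503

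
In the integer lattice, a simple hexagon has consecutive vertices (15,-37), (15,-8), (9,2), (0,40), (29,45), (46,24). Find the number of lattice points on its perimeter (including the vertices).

Along each edge there are gcd(|Δx|,|Δy|)+1 lattice points, so counting each shared vertex once the boundary has gcd(0,29) + gcd(6,10) + gcd(9,38) + gcd(29,5) + gcd(17,21) + gcd(31,61) = 29+2+1+1+1+1 = 35.

35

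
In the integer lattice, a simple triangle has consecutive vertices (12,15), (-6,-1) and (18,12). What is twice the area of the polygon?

The shoelace formula gives twice the area as |(12·(-1) − (-6)·15) + ((-6)·12 − 18·(-1)) + (18·15 − 12·12)| = 150, so the area is 75.

150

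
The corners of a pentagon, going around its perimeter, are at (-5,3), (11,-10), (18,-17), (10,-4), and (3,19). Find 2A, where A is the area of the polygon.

The shoelace formula gives twice the area as |[(-5)·(-10) − 11·3] + [11·(-17) − 18·(-10)] + [18·(-4) − 10·(-17)] + [10·19 − 3·(-4)] + [3·3 − (-5)·19]| = 414, so the area is 207.

414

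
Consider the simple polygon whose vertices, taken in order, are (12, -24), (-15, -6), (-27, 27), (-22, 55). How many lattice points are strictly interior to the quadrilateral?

The shoelace formula gives twice the area as |(12·(-6) − (-15)·(-24)) + ((-15)·27 − (-27)·(-6)) + ((-27)·55 − (-22)·27) + ((-22)·(-24) − 12·55)| = 2022, so the area is 1011.
Along each edge there are gcd(|Δx|,|Δy|)+1 lattice points, so counting each shared vertex once the boundary has gcd(27,18) + gcd(12,33) + gcd(5,28) + gcd(34,79) = 9+3+1+1 = 14.
By Pick's theorem A = I + B/2 − 1, so I = 1011 − 14/2 + 1 = 1005.

1005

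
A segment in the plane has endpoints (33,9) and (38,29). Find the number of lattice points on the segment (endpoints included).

The number of lattice points on a segment between lattice points is gcd(|Δx|,|Δy|) + 1 = gcd(5,20) + 1 = 5 + 1 = 6.

6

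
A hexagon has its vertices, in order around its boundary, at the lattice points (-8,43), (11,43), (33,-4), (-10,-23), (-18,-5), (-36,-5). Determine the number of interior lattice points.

2539

Using the shoelace formula, 2A = |[(-8)·43 − 11·43] + [11·(-4) − 33·43] + [33·(-23) − (-10)·(-4)] + [(-10)·(-5) − (-18)·(-23)] + [(-18)·(-5) − (-36)·(-5)] + [(-36)·43 − (-8)·(-5)]| = 5121, so the area is 2560.5.
The number of boundary lattice points is Σ gcd(|Δx|,|Δy|) = gcd(19,0) + gcd(22,47) + gcd(43,19) + gcd(8,18) + gcd(18,0) + gcd(28,48) = 19+1+1+2+18+4 = 45.
Pick's theorem gives I = A − B/2 + 1 = 2560.5 − 45/2 + 1 = 2539.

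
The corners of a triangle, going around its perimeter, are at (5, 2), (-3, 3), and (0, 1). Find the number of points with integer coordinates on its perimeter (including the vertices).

3

Summing gcd(|Δx|,|Δy|) over the edges gives the boundary count: gcd(8,1) + gcd(3,2) + gcd(5,1) = 1+1+1 = 3.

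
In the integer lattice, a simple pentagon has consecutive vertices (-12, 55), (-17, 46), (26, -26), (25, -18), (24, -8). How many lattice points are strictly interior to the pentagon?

628

Using the shoelace formula, 2A = |((-12)·46 − (-17)·55) + ((-17)·(-26) − 26·46) + (26·(-18) − 25·(-26)) + (25·(-8) − 24·(-18)) + (24·55 − (-12)·(-8))| = 1267, so the area is 1267/2.
The number of boundary lattice points is Σ gcd(|Δx|,|Δy|) = gcd(5,9) + gcd(43,72) + gcd(1,8) + gcd(1,10) + gcd(36,63) = 1+1+1+1+9 = 13.
By Pick's theorem A = I + B/2 − 1, so I = 1267/2 − 13/2 + 1 = 628.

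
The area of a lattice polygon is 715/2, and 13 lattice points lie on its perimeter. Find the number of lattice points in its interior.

352

From Pick's theorem, I = A − B/2 + 1 = 715/2 − 13/2 + 1 = 352.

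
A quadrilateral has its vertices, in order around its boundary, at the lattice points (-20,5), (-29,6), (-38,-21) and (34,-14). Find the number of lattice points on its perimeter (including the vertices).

12

Summing gcd(|Δx|,|Δy|) over the edges gives the boundary count: gcd(9,1) + gcd(9,27) + gcd(72,7) + gcd(54,19) = 1+9+1+1 = 12.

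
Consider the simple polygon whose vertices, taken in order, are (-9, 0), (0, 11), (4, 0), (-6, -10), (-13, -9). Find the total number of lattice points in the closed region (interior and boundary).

By the shoelace formula, twice the signed area is |((-9)·11 − 0·0) + (0·0 − 4·11) + (4·(-10) − (-6)·0) + ((-6)·(-9) − (-13)·(-10)) + ((-13)·0 − (-9)·(-9))| = 340, so the area is 170.
Along each edge there are gcd(|Δx|,|Δy|)+1 lattice points, so counting each shared vertex once the boundary has gcd(9,11) + gcd(4,11) + gcd(10,10) + gcd(7,1) + gcd(4,9) = 1+1+10+1+1 = 14.
Pick's theorem gives I = A − B/2 + 1 = 170 − 14/2 + 1 = 164, so the closed region contains I + B = 164 + 14 = 178 lattice points.

178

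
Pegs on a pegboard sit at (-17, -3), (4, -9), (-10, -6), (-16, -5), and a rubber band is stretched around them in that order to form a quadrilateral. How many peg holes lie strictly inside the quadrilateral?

14

Using the shoelace formula, 2A = |((-17)·(-9) − 4·(-3)) + (4·(-6) − (-10)·(-9)) + ((-10)·(-5) − (-16)·(-6)) + ((-16)·(-3) − (-17)·(-5))| = 32, so the area is 16.
Summing gcd(|Δx|,|Δy|) over the edges gives the boundary count: gcd(21,6) + gcd(14,3) + gcd(6,1) + gcd(1,2) = 3+1+1+1 = 6.
Pick's theorem gives I = A − B/2 + 1 = 16 − 6/2 + 1 = 14.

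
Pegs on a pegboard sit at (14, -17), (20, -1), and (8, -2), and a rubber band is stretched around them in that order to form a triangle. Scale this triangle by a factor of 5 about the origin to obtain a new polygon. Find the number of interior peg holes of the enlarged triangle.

2311

By the shoelace formula, twice the signed area is |(14·(-1) − 20·(-17)) + (20·(-2) − 8·(-1)) + (8·(-17) − 14·(-2))| = 186, so the area is 93.
The number of boundary lattice points is Σ gcd(|Δx|,|Δy|) = gcd(6,16) + gcd(12,1) + gcd(6,15) = 2+1+3 = 6.
Scaling by 5 multiplies the area by 5² = 25 (so the new area is 2325) and multiplies the boundary lattice-point count by 5, giving 30.
By Pick's theorem, the interior count of the dilated polygon is 2325 − 30/2 + 1 = 2311.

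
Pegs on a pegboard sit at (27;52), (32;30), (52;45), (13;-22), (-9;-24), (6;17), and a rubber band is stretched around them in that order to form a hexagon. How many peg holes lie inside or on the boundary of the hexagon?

1694

Using the shoelace formula, 2A = |[27·30 − 32·52] + [32·45 − 52·30] + [52·(-22) − 13·45] + [13·(-24) − (-9)·(-22)] + [(-9)·17 − 6·(-24)] + [6·52 − 27·17]| = 3369, so the area is 3369/2.
Along each edge there are gcd(|Δx|,|Δy|)+1 lattice points, so counting each shared vertex once the boundary has gcd(5,22) + gcd(20,15) + gcd(39,67) + gcd(22,2) + gcd(15,41) + gcd(21,35) = 1+5+1+2+1+7 = 17.
Pick's theorem gives I = A − B/2 + 1 = 3369/2 − 17/2 + 1 = 1677, so the closed region contains I + B = 1677 + 17 = 1694 lattice points.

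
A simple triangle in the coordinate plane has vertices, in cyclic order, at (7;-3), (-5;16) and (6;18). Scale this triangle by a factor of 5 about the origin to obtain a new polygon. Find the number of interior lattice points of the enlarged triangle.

By the shoelace formula, twice the signed area is |[7·16 − (-5)·(-3)] + [(-5)·18 − 6·16] + [6·(-3) − 7·18]| = 233, so the area is 116.5.
Summing gcd(|Δx|,|Δy|) over the edges gives the boundary count: gcd(12,19) + gcd(11,2) + gcd(1,21) = 1+1+1 = 3.
Scaling by 5 multiplies the area by 5² = 25 (so the new area is 5825/2) and multiplies the boundary lattice-point count by 5, giving 15.
By Pick's theorem, the interior count of the dilated polygon is 5825/2 − 15/2 + 1 = 2906.

2906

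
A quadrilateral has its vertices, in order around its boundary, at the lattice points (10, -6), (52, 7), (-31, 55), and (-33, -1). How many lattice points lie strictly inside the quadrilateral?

By the shoelace formula, twice the signed area is |[10·7 − 52·(-6)] + [52·55 − (-31)·7] + [(-31)·(-1) − (-33)·55] + [(-33)·(-6) − 10·(-1)]| = 5513, so the area is 2756.5.
The number of boundary lattice points is Σ gcd(|Δx|,|Δy|) = gcd(42,13) + gcd(83,48) + gcd(2,56) + gcd(43,5) = 1+1+2+1 = 5.
Pick's theorem gives I = A − B/2 + 1 = 2756.5 − 5/2 + 1 = 2755.

2755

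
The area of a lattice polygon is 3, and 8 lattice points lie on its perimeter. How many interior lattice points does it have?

0

From Pick's theorem, I = A − B/2 + 1 = 3 − 8/2 + 1 = 0.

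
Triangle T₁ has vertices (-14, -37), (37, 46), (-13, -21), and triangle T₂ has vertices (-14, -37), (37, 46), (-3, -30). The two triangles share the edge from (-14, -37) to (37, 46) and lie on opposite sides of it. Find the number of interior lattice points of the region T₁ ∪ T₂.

The union is the simple quadrilateral with vertices (-14, -37), (-13, -21), (37, 46), (-3, -30) in order.
By the shoelace formula, twice the signed area is |[(-14)·(-21) − (-13)·(-37)] + [(-13)·46 − 37·(-21)] + [37·(-30) − (-3)·46] + [(-3)·(-37) − (-14)·(-30)]| = 1289, so the area is 1289/2.
Summing gcd(|Δx|,|Δy|) over the edges gives the boundary count: gcd(1,16) + gcd(50,67) + gcd(40,76) + gcd(11,7) = 1+1+4+1 = 7.
By Pick's theorem I = A − B/2 + 1 = 1289/2 − 7/2 + 1 = 642.

642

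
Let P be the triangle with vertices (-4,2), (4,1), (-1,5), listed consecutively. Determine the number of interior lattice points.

The shoelace formula gives twice the area as |[(-4)·1 − 4·2] + [4·5 − (-1)·1] + [(-1)·2 − (-4)·5]| = 27, so the area is 27/2.
Along each edge there are gcd(|Δx|,|Δy|)+1 lattice points, so counting each shared vertex once the boundary has gcd(8,1) + gcd(5,4) + gcd(3,3) = 1+1+3 = 5.
By Pick's theorem A = I + B/2 − 1, so I = 27/2 − 5/2 + 1 = 12.

12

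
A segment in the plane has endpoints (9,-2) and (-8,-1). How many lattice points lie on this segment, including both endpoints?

The number of lattice points on a segment between lattice points is gcd(|Δx|,|Δy|) + 1 = gcd(17,1) + 1 = 1 + 1 = 2.

2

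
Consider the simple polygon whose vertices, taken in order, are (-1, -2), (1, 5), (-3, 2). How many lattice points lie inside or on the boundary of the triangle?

14

By the shoelace formula, twice the signed area is |[(-1)·5 − 1·(-2)] + [1·2 − (-3)·5] + [(-3)·(-2) − (-1)·2]| = 22, so the area is 11.
The number of boundary lattice points is Σ gcd(|Δx|,|Δy|) = gcd(2,7) + gcd(4,3) + gcd(2,4) = 1+1+2 = 4.
Pick's theorem gives I = A − B/2 + 1 = 11 − 4/2 + 1 = 10, so the closed region contains I + B = 10 + 4 = 14 lattice points.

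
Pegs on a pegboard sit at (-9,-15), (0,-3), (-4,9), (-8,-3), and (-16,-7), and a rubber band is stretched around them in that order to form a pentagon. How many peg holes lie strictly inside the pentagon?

135

By the shoelace formula, twice the signed area is |((-9)·(-3) − 0·(-15)) + (0·9 − (-4)·(-3)) + ((-4)·(-3) − (-8)·9) + ((-8)·(-7) − (-16)·(-3)) + ((-16)·(-15) − (-9)·(-7))| = 284, so the area is 142.
Summing gcd(|Δx|,|Δy|) over the edges gives the boundary count: gcd(9,12) + gcd(4,12) + gcd(4,12) + gcd(8,4) + gcd(7,8) = 3+4+4+4+1 = 16.
Pick's theorem gives I = A − B/2 + 1 = 142 − 16/2 + 1 = 135.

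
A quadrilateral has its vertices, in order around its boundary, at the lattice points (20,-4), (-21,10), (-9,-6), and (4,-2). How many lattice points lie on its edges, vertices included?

Along each edge there are gcd(|Δx|,|Δy|)+1 lattice points, so counting each shared vertex once the boundary has gcd(41,14) + gcd(12,16) + gcd(13,4) + gcd(16,2) = 1+4+1+2 = 8.

8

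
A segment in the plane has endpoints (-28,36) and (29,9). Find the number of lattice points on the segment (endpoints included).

4

The number of lattice points on a segment between lattice points is gcd(|Δx|,|Δy|) + 1 = gcd(57,27) + 1 = 3 + 1 = 4.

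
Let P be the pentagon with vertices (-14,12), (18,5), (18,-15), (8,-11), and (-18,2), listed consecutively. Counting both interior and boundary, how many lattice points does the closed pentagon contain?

The shoelace formula gives twice the area as |((-14)·5 − 18·12) + (18·(-15) − 18·5) + (18·(-11) − 8·(-15)) + (8·2 − (-18)·(-11)) + ((-18)·12 − (-14)·2)| = 1094, so the area is 547.
Along each edge there are gcd(|Δx|,|Δy|)+1 lattice points, so counting each shared vertex once the boundary has gcd(32,7) + gcd(0,20) + gcd(10,4) + gcd(26,13) + gcd(4,10) = 1+20+2+13+2 = 38.
Pick's theorem gives I = A − B/2 + 1 = 547 − 38/2 + 1 = 529, so the closed region contains I + B = 529 + 38 = 567 lattice points.

567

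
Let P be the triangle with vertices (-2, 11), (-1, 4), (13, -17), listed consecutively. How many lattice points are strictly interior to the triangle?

The shoelace formula gives twice the area as |((-2)·4 − (-1)·11) + ((-1)·(-17) − 13·4) + (13·11 − (-2)·(-17))| = 77, so the area is 77/2.
Along each edge there are gcd(|Δx|,|Δy|)+1 lattice points, so counting each shared vertex once the boundary has gcd(1,7) + gcd(14,21) + gcd(15,28) = 1+7+1 = 9.
Pick's theorem gives I = A − B/2 + 1 = 77/2 − 9/2 + 1 = 35.

35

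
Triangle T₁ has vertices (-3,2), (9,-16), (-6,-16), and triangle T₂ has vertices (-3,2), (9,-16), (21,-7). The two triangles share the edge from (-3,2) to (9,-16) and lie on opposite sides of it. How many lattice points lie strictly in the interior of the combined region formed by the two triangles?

The union is the simple quadrilateral with vertices (-3,2), (-6,-16), (9,-16), (21,-7) in order.
Using the shoelace formula, 2A = |[(-3)·(-16) − (-6)·2] + [(-6)·(-16) − 9·(-16)] + [9·(-7) − 21·(-16)] + [21·2 − (-3)·(-7)]| = 594, so the area is 297.
Summing gcd(|Δx|,|Δy|) over the edges gives the boundary count: gcd(3,18) + gcd(15,0) + gcd(12,9) + gcd(24,9) = 3+15+3+3 = 24.
By Pick's theorem I = A − B/2 + 1 = 297 − 24/2 + 1 = 286.

286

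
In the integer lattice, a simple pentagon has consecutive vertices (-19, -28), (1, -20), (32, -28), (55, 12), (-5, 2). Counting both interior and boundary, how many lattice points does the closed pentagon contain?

By the shoelace formula, twice the signed area is |[(-19)·(-20) − 1·(-28)] + [1·(-28) − 32·(-20)] + [32·12 − 55·(-28)] + [55·2 − (-5)·12] + [(-5)·(-28) − (-19)·2]| = 3292, so the area is 1646.
Summing gcd(|Δx|,|Δy|) over the edges gives the boundary count: gcd(20,8) + gcd(31,8) + gcd(23,40) + gcd(60,10) + gcd(14,30) = 4+1+1+10+2 = 18.
Pick's theorem gives I = A − B/2 + 1 = 1646 − 18/2 + 1 = 1638, so the closed region contains I + B = 1638 + 18 = 1656 lattice points.

1656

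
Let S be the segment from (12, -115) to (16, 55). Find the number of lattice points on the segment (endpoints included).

The number of lattice points on a segment between lattice points is gcd(|Δx|,|Δy|) + 1 = gcd(4,170) + 1 = 2 + 1 = 3.

3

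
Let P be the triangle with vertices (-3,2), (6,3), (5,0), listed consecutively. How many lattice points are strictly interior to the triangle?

The shoelace formula gives twice the area as |[(-3)·3 − 6·2] + [6·0 − 5·3] + [5·2 − (-3)·0]| = 26, so the area is 13.
The number of boundary lattice points is Σ gcd(|Δx|,|Δy|) = gcd(9,1) + gcd(1,3) + gcd(8,2) = 1+1+2 = 4.
By Pick's theorem A = I + B/2 − 1, so I = 13 − 4/2 + 1 = 12.

12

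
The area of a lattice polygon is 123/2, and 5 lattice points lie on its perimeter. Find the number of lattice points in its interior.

60

Pick's theorem A = I + B/2 − 1 rearranges to I = A − B/2 + 1 = 123/2 − 5/2 + 1 = 60.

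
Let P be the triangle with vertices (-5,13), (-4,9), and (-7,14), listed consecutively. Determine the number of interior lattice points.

The shoelace formula gives twice the area as |((-5)·9 − (-4)·13) + ((-4)·14 − (-7)·9) + ((-7)·13 − (-5)·14)| = 7, so the area is 3.5.
The number of boundary lattice points is Σ gcd(|Δx|,|Δy|) = gcd(1,4) + gcd(3,5) + gcd(2,1) = 1+1+1 = 3.
By Pick's theorem A = I + B/2 − 1, so I = 3.5 − 3/2 + 1 = 3.

3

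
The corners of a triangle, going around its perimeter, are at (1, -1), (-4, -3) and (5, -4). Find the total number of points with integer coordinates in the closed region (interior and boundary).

Using the shoelace formula, 2A = |[1·(-3) − (-4)·(-1)] + [(-4)·(-4) − 5·(-3)] + [5·(-1) − 1·(-4)]| = 23, so the area is 11.5.
Along each edge there are gcd(|Δx|,|Δy|)+1 lattice points, so counting each shared vertex once the boundary has gcd(5,2) + gcd(9,1) + gcd(4,3) = 1+1+1 = 3.
Pick's theorem gives I = A − B/2 + 1 = 11.5 − 3/2 + 1 = 11, so the closed region contains I + B = 11 + 3 = 14 lattice points.

14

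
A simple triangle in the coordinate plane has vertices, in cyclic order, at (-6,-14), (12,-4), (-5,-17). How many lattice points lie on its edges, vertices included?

4

Summing gcd(|Δx|,|Δy|) over the edges gives the boundary count: gcd(18,10) + gcd(17,13) + gcd(1,3) = 2+1+1 = 4.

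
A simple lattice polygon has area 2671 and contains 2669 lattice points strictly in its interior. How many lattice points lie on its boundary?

6

Pick's theorem gives A = I + B/2 − 1, so B = 2(A − I + 1) = 2(2671 − 2669 + 1) = 6.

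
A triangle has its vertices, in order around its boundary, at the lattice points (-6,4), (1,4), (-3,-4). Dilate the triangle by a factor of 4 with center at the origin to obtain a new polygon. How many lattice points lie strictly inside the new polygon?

Using the shoelace formula, 2A = |((-6)·4 − 1·4) + (1·(-4) − (-3)·4) + ((-3)·4 − (-6)·(-4))| = 56, so the area is 28.
Summing gcd(|Δx|,|Δy|) over the edges gives the boundary count: gcd(7,0) + gcd(4,8) + gcd(3,8) = 7+4+1 = 12.
Scaling by 4 multiplies the area by 4² = 16 (so the new area is 448) and multiplies the boundary lattice-point count by 4, giving 48.
By Pick's theorem, the interior count of the dilated polygon is 448 − 48/2 + 1 = 425.

425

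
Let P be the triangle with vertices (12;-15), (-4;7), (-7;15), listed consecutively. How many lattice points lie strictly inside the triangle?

Using the shoelace formula, 2A = |[12·7 − (-4)·(-15)] + [(-4)·15 − (-7)·7] + [(-7)·(-15) − 12·15]| = 62, so the area is 31.
The number of boundary lattice points is Σ gcd(|Δx|,|Δy|) = gcd(16,22) + gcd(3,8) + gcd(19,30) = 2+1+1 = 4.
Pick's theorem gives I = A − B/2 + 1 = 31 − 4/2 + 1 = 30.

30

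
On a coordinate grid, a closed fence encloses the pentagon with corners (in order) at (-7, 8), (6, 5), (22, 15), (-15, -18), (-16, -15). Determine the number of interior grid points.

283

The shoelace formula gives twice the area as |((-7)·5 − 6·8) + (6·15 − 22·5) + (22·(-18) − (-15)·15) + ((-15)·(-15) − (-16)·(-18)) + ((-16)·8 − (-7)·(-15))| = 570, so the area is 285.
The number of boundary lattice points is Σ gcd(|Δx|,|Δy|) = gcd(13,3) + gcd(16,10) + gcd(37,33) + gcd(1,3) + gcd(9,23) = 1+2+1+1+1 = 6.
By Pick's theorem A = I + B/2 − 1, so I = 285 − 6/2 + 1 = 283.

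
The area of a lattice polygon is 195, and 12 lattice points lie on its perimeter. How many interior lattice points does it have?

190

From Pick's theorem, I = A − B/2 + 1 = 195 − 12/2 + 1 = 190.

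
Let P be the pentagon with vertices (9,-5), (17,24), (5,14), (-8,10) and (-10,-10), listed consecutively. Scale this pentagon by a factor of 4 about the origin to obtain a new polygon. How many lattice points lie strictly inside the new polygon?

7195

By the shoelace formula, twice the signed area is |[9·24 − 17·(-5)] + [17·14 − 5·24] + [5·10 − (-8)·14] + [(-8)·(-10) − (-10)·10] + [(-10)·(-5) − 9·(-10)]| = 901, so the area is 450.5.
The number of boundary lattice points is Σ gcd(|Δx|,|Δy|) = gcd(8,29) + gcd(12,10) + gcd(13,4) + gcd(2,20) + gcd(19,5) = 1+2+1+2+1 = 7.
Scaling by 4 multiplies the area by 4² = 16 (so the new area is 7208) and multiplies the boundary lattice-point count by 4, giving 28.
By Pick's theorem, the interior count of the dilated polygon is 7208 − 28/2 + 1 = 7195.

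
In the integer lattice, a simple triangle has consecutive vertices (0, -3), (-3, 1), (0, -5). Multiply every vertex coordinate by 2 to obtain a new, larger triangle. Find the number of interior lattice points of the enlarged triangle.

7

By the shoelace formula, twice the signed area is |[0·1 − (-3)·(-3)] + [(-3)·(-5) − 0·1] + [0·(-3) − 0·(-5)]| = 6, so the area is 3.
The number of boundary lattice points is Σ gcd(|Δx|,|Δy|) = gcd(3,4) + gcd(3,6) + gcd(0,2) = 1+3+2 = 6.
Scaling by 2 multiplies the area by 2² = 4 (so the new area is 12) and multiplies the boundary lattice-point count by 2, giving 12.
By Pick's theorem, the interior count of the dilated polygon is 12 − 12/2 + 1 = 7.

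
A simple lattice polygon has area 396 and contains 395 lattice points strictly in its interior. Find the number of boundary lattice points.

4

Pick's theorem gives A = I + B/2 − 1, so B = 2(A − I + 1) = 2(396 − 395 + 1) = 4.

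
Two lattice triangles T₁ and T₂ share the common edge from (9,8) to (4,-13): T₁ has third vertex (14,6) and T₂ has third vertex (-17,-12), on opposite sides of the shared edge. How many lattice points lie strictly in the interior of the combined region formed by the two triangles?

The union is the simple quadrilateral with vertices (9,8), (14,6), (4,-13), (-17,-12) in order.
The shoelace formula gives twice the area as |[9·6 − 14·8] + [14·(-13) − 4·6] + [4·(-12) − (-17)·(-13)] + [(-17)·8 − 9·(-12)]| = 561, so the area is 561/2.
The number of boundary lattice points is Σ gcd(|Δx|,|Δy|) = gcd(5,2) + gcd(10,19) + gcd(21,1) + gcd(26,20) = 1+1+1+2 = 5.
By Pick's theorem I = A − B/2 + 1 = 561/2 − 5/2 + 1 = 279.

279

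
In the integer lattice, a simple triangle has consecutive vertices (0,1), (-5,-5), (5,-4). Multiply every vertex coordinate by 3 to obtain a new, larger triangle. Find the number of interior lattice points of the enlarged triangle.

By the shoelace formula, twice the signed area is |(0·(-5) − (-5)·1) + ((-5)·(-4) − 5·(-5)) + (5·1 − 0·(-4))| = 55, so the area is 27.5.
Summing gcd(|Δx|,|Δy|) over the edges gives the boundary count: gcd(5,6) + gcd(10,1) + gcd(5,5) = 1+1+5 = 7.
Scaling by 3 multiplies the area by 3² = 9 (so the new area is 247.5) and multiplies the boundary lattice-point count by 3, giving 21.
By Pick's theorem, the interior count of the dilated polygon is 247.5 − 21/2 + 1 = 238.

238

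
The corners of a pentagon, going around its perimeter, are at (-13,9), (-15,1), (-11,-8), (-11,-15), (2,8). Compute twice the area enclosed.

By the shoelace formula, twice the signed area is |((-13)·1 − (-15)·9) + ((-15)·(-8) − (-11)·1) + ((-11)·(-15) − (-11)·(-8)) + ((-11)·8 − 2·(-15)) + (2·9 − (-13)·8)| = 394, so the area is 197.

394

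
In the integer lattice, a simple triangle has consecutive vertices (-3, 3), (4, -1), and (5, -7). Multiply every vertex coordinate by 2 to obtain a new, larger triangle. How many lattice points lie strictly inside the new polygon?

73

The shoelace formula gives twice the area as |((-3)·(-1) − 4·3) + (4·(-7) − 5·(-1)) + (5·3 − (-3)·(-7))| = 38, so the area is 19.
The number of boundary lattice points is Σ gcd(|Δx|,|Δy|) = gcd(7,4) + gcd(1,6) + gcd(8,10) = 1+1+2 = 4.
Scaling by 2 multiplies the area by 2² = 4 (so the new area is 76) and multiplies the boundary lattice-point count by 2, giving 8.
By Pick's theorem, the interior count of the dilated polygon is 76 − 8/2 + 1 = 73.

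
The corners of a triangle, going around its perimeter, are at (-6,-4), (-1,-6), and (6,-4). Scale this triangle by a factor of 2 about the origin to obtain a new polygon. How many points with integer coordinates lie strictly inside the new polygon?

35

The shoelace formula gives twice the area as |((-6)·(-6) − (-1)·(-4)) + ((-1)·(-4) − 6·(-6)) + (6·(-4) − (-6)·(-4))| = 24, so the area is 12.
The number of boundary lattice points is Σ gcd(|Δx|,|Δy|) = gcd(5,2) + gcd(7,2) + gcd(12,0) = 1+1+12 = 14.
Scaling by 2 multiplies the area by 2² = 4 (so the new area is 48) and multiplies the boundary lattice-point count by 2, giving 28.
By Pick's theorem, the interior count of the dilated polygon is 48 − 28/2 + 1 = 35.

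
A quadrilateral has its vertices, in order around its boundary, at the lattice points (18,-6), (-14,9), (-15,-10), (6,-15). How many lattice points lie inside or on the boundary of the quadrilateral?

By the shoelace formula, twice the signed area is |(18·9 − (-14)·(-6)) + ((-14)·(-10) − (-15)·9) + ((-15)·(-15) − 6·(-10)) + (6·(-6) − 18·(-15))| = 872, so the area is 436.
Summing gcd(|Δx|,|Δy|) over the edges gives the boundary count: gcd(32,15) + gcd(1,19) + gcd(21,5) + gcd(12,9) = 1+1+1+3 = 6.
Pick's theorem gives I = A − B/2 + 1 = 436 − 6/2 + 1 = 434, so the closed region contains I + B = 434 + 6 = 440 lattice points.

440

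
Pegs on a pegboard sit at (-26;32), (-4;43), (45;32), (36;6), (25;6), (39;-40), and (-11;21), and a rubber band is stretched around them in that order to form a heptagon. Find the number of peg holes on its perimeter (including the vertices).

28

The number of boundary lattice points is Σ gcd(|Δx|,|Δy|) = gcd(22,11) + gcd(49,11) + gcd(9,26) + gcd(11,0) + gcd(14,46) + gcd(50,61) + gcd(15,11) = 11+1+1+11+2+1+1 = 28.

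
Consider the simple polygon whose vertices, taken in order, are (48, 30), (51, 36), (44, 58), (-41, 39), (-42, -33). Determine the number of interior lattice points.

4484

By the shoelace formula, twice the signed area is |(48·36 − 51·30) + (51·58 − 44·36) + (44·39 − (-41)·58) + ((-41)·(-33) − (-42)·39) + ((-42)·30 − 48·(-33))| = 8981, so the area is 8981/2.
Along each edge there are gcd(|Δx|,|Δy|)+1 lattice points, so counting each shared vertex once the boundary has gcd(3,6) + gcd(7,22) + gcd(85,19) + gcd(1,72) + gcd(90,63) = 3+1+1+1+9 = 15.
By Pick's theorem A = I + B/2 − 1, so I = 8981/2 − 15/2 + 1 = 4484.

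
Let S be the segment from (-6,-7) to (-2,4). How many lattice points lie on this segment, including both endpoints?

2

The number of lattice points on a segment between lattice points is gcd(|Δx|,|Δy|) + 1 = gcd(4,11) + 1 = 1 + 1 = 2.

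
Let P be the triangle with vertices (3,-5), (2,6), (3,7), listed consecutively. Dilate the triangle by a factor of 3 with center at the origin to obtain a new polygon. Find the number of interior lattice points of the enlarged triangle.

Using the shoelace formula, 2A = |(3·6 − 2·(-5)) + (2·7 − 3·6) + (3·(-5) − 3·7)| = 12, so the area is 6.
Summing gcd(|Δx|,|Δy|) over the edges gives the boundary count: gcd(1,11) + gcd(1,1) + gcd(0,12) = 1+1+12 = 14.
Scaling by 3 multiplies the area by 3² = 9 (so the new area is 54) and multiplies the boundary lattice-point count by 3, giving 42.
By Pick's theorem, the interior count of the dilated polygon is 54 − 42/2 + 1 = 34.

34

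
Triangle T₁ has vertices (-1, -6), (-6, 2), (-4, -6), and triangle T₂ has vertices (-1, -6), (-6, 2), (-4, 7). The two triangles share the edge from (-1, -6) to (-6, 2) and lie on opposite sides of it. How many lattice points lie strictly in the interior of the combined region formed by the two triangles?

The union is the simple quadrilateral with vertices (-1, -6), (-4, -6), (-6, 2), (-4, 7) in order.
Using the shoelace formula, 2A = |((-1)·(-6) − (-4)·(-6)) + ((-4)·2 − (-6)·(-6)) + ((-6)·7 − (-4)·2) + ((-4)·(-6) − (-1)·7)| = 65, so the area is 32.5.
The number of boundary lattice points is Σ gcd(|Δx|,|Δy|) = gcd(3,0) + gcd(2,8) + gcd(2,5) + gcd(3,13) = 3+2+1+1 = 7.
By Pick's theorem I = A − B/2 + 1 = 32.5 − 7/2 + 1 = 30.

30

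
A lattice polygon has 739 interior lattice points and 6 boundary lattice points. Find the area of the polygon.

Pick's theorem states A = I + B/2 − 1, so A = 739 + 6/2 − 1 = 741.

741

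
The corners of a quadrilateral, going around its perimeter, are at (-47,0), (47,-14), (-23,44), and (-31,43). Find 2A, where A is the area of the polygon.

By the shoelace formula, twice the signed area is |[(-47)·(-14) − 47·0] + [47·44 − (-23)·(-14)] + [(-23)·43 − (-31)·44] + [(-31)·0 − (-47)·43]| = 4800, so the area is 2400.

4800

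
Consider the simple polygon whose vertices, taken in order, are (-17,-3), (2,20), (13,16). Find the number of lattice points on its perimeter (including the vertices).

3

Summing gcd(|Δx|,|Δy|) over the edges gives the boundary count: gcd(19,23) + gcd(11,4) + gcd(30,19) = 1+1+1 = 3.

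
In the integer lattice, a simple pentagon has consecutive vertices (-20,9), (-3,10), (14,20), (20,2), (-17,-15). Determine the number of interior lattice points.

727

The shoelace formula gives twice the area as |((-20)·10 − (-3)·9) + ((-3)·20 − 14·10) + (14·2 − 20·20) + (20·(-15) − (-17)·2) + ((-17)·9 − (-20)·(-15))| = 1464, so the area is 732.
The number of boundary lattice points is Σ gcd(|Δx|,|Δy|) = gcd(17,1) + gcd(17,10) + gcd(6,18) + gcd(37,17) + gcd(3,24) = 1+1+6+1+3 = 12.
By Pick's theorem A = I + B/2 − 1, so I = 732 − 12/2 + 1 = 727.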